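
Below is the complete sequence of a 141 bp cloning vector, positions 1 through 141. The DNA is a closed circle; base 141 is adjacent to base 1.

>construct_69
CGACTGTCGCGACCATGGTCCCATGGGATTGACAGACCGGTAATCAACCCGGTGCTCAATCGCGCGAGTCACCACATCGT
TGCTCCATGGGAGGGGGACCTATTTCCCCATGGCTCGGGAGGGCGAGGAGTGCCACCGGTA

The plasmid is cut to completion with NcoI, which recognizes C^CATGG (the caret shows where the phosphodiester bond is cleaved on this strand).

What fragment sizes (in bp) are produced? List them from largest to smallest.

64, 46, 23, 8 bp

NcoI sites (CCATGG) start at positions 13, 21, 85, 108.
NcoI cuts after the first base of each site, so after positions 13, 21, 85, 108.
Circular molecule, 4 cuts → 4 fragments:
  14–21 → 8 bp
  22–85 → 64 bp
  86–108 → 23 bp
  109–141 then 1–13 → 33 + 13 = 46 bp
Sorted largest to smallest: 64, 46, 23, 8 bp.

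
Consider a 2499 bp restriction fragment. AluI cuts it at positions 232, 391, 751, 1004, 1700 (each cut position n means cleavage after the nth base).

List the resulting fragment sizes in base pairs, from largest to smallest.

Linear molecule, 5 cuts → 6 fragments:
  232 − 0 = 232 bp
  391 − 232 = 159 bp
  751 − 391 = 360 bp
  1004 − 751 = 253 bp
  1700 − 1004 = 696 bp
  2499 − 1700 = 799 bp
Sorted largest to smallest: 799, 696, 360, 253, 232, 159 bp.

799, 696, 360, 253, 232, 159 bp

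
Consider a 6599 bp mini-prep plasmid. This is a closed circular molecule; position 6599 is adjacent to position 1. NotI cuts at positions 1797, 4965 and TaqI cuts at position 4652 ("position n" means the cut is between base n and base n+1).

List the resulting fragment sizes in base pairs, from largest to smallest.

3431, 2855, 313 bp

Combined cut positions (sorted): 1797, 4652, 4965.
Circular molecule, 3 cuts → 3 fragments:
  4652 − 1797 = 2855 bp
  4965 − 4652 = 313 bp
  wrap: 6599 − 4965 + 1797 = 3431 bp
Sorted largest to smallest: 3431, 2855, 313 bp.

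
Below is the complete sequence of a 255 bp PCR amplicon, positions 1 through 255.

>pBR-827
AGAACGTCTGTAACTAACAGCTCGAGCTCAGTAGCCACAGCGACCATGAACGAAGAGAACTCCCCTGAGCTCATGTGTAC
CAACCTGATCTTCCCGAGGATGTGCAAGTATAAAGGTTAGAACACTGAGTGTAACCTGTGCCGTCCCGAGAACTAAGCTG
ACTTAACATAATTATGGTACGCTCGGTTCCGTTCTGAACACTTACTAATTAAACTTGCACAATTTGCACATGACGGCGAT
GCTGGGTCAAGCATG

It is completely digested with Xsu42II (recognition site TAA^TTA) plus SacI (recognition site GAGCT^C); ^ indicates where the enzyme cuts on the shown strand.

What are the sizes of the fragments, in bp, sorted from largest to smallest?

Xsu42II sites (TAATTA) start at positions 169, 206.
Xsu42II cuts after base 3 of each site, so after positions 171, 208.
SacI sites (GAGCTC) start at positions 24, 67.
SacI cuts after base 5 of each site (before the last base), so after positions 28, 71.
Combined cut positions: 28, 71, 171, 208.
Linear molecule, 4 cuts → 5 fragments:
  1–28 → 28 bp
  29–71 → 43 bp
  72–171 → 100 bp
  172–208 → 37 bp
  209–255 → 47 bp
Sorted largest to smallest: 100, 47, 43, 37, 28 bp.

100, 47, 43, 37, 28 bp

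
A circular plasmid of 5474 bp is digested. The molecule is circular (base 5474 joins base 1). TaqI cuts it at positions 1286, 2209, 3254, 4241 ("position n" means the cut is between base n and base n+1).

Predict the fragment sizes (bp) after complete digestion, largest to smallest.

2519, 1045, 987, 923 bp

Circular molecule, 4 cuts → 4 fragments:
  2209 − 1286 = 923 bp
  3254 − 2209 = 1045 bp
  4241 − 3254 = 987 bp
  wrap: 5474 − 4241 + 1286 = 2519 bp
Sorted largest to smallest: 2519, 1045, 987, 923 bp.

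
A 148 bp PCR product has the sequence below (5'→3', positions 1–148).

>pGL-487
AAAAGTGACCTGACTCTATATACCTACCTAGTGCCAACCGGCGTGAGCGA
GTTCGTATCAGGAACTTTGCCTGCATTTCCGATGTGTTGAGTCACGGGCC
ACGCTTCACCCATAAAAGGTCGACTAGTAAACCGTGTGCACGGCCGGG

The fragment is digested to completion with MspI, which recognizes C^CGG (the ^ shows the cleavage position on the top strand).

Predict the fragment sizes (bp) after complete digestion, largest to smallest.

106, 38, 4 bp

MspI sites (CCGG) start at positions 38, 144.
MspI cuts after the first base of each site, so after positions 38, 144.
Linear molecule, 2 cuts → 3 fragments:
  1–38 → 38 bp
  39–144 → 106 bp
  145–148 → 4 bp
Sorted largest to smallest: 106, 38, 4 bp.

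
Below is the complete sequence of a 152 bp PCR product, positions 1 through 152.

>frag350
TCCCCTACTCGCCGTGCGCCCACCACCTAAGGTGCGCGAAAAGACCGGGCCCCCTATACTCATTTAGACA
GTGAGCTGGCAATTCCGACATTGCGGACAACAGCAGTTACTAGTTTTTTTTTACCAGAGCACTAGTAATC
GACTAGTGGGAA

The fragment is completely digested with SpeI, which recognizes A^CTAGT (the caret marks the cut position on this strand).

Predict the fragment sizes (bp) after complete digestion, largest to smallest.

109, 22, 11, 10 bp

SpeI sites (ACTAGT) start at positions 109, 131, 142.
SpeI cuts after the first base of each site, so after positions 109, 131, 142.
Linear molecule, 3 cuts → 4 fragments:
  1–109 → 109 bp
  110–131 → 22 bp
  132–142 → 11 bp
  143–152 → 10 bp
Sorted largest to smallest: 109, 22, 11, 10 bp.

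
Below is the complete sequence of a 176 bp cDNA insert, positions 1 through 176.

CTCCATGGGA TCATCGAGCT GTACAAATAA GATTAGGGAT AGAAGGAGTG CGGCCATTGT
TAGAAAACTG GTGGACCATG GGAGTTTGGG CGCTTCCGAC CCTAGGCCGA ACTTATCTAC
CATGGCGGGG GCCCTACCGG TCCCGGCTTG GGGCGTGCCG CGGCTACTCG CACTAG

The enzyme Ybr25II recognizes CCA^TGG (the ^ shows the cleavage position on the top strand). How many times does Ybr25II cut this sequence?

3

CCATGG occurs starting at positions 3, 76, 120.
Ybr25II cuts at 3 sites.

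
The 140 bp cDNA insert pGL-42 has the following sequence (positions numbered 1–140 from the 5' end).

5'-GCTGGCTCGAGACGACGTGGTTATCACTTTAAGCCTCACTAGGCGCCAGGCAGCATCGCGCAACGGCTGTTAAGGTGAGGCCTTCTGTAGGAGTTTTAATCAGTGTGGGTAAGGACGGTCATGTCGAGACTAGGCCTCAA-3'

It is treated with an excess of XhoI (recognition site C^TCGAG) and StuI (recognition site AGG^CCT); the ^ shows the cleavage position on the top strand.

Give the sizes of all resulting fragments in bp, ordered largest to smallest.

The XhoI site (CTCGAG) starts at position 6.
XhoI cuts after the first base of each site, so after position 6.
StuI sites (AGGCCT) start at positions 78, 132.
StuI cuts after base 3 of each site, so after positions 80, 134.
Combined cut positions: 6, 80, 134.
Linear molecule, 3 cuts → 4 fragments:
  1–6 → 6 bp
  7–80 → 74 bp
  81–134 → 54 bp
  135–140 → 6 bp
Sorted largest to smallest: 74, 54, 6, 6 bp.

74, 54, 6, 6 bp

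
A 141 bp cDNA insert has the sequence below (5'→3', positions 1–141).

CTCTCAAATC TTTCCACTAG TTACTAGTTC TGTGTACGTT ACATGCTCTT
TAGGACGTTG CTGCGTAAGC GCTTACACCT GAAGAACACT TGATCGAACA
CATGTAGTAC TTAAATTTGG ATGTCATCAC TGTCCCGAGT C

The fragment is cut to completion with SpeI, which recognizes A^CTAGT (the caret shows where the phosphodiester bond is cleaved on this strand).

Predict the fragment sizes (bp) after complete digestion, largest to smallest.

SpeI sites (ACTAGT) start at positions 16, 23.
SpeI cuts after the first base of each site, so after positions 16, 23.
Linear molecule, 2 cuts → 3 fragments:
  1–16 → 16 bp
  17–23 → 7 bp
  24–141 → 118 bp
Sorted largest to smallest: 118, 16, 7 bp.

118, 16, 7 bp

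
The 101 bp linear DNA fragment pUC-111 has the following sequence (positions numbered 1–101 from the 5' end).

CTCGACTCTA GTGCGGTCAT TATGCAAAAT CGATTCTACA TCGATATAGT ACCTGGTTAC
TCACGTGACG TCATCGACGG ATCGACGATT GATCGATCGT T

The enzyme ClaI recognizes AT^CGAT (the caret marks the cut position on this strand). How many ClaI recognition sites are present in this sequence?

ATCGAT occurs starting at positions 29, 40, 92.
ClaI cuts at 3 sites.

3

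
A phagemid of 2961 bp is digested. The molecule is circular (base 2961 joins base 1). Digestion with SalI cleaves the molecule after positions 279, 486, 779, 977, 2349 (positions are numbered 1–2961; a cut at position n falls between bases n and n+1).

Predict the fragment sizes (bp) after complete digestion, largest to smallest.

1372, 891, 293, 207, 198 bp

Circular molecule, 5 cuts → 5 fragments:
  486 − 279 = 207 bp
  779 − 486 = 293 bp
  977 − 779 = 198 bp
  2349 − 977 = 1372 bp
  wrap: 2961 − 2349 + 279 = 891 bp
Sorted largest to smallest: 1372, 891, 293, 207, 198 bp.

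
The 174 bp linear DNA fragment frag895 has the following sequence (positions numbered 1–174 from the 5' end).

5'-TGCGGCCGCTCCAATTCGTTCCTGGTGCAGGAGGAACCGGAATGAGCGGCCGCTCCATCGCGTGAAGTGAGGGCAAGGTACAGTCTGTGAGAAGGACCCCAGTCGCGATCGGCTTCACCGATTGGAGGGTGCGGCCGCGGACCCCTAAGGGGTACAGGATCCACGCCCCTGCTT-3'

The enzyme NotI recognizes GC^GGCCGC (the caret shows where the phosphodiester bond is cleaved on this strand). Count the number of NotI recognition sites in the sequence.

GCGGCCGC occurs starting at positions 2, 46, 131.
NotI cuts at 3 sites.

3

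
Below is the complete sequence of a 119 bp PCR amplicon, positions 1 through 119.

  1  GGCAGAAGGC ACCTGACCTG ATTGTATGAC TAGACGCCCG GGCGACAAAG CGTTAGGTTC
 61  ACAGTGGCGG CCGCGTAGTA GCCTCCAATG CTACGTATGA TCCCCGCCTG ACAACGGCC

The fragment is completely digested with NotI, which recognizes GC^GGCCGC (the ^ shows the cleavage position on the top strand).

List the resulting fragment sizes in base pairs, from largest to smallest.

The NotI site (GCGGCCGC) starts at position 67.
NotI cuts after base 2 of each site, so after position 68.
Linear molecule, 1 cut → 2 fragments:
  1–68 → 68 bp
  69–119 → 51 bp
Sorted largest to smallest: 68, 51 bp.

68, 51 bp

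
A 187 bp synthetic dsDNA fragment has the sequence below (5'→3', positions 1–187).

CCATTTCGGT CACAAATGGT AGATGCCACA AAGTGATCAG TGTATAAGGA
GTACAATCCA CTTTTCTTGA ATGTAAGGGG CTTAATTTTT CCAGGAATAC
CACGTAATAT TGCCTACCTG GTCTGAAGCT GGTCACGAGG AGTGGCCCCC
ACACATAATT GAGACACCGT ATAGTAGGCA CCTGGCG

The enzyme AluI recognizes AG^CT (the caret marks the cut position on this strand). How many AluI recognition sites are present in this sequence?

AGCT occurs starting at position 127.
AluI cuts at 1 site.

1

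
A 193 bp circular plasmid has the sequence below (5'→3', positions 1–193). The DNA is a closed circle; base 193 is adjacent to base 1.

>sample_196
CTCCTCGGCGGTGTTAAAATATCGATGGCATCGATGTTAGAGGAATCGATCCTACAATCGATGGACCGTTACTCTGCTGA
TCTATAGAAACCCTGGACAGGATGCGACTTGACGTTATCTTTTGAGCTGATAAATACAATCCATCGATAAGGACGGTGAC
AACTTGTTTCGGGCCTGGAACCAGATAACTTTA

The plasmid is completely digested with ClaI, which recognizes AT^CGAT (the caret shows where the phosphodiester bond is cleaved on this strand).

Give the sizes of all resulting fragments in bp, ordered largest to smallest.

ClaI sites (ATCGAT) start at positions 21, 30, 45, 57, 143.
ClaI cuts after base 2 of each site, so after positions 22, 31, 46, 58, 144.
Circular molecule, 5 cuts → 5 fragments:
  23–31 → 9 bp
  32–46 → 15 bp
  47–58 → 12 bp
  59–144 → 86 bp
  145–193 then 1–22 → 49 + 22 = 71 bp
Sorted largest to smallest: 86, 71, 15, 12, 9 bp.

86, 71, 15, 12, 9 bp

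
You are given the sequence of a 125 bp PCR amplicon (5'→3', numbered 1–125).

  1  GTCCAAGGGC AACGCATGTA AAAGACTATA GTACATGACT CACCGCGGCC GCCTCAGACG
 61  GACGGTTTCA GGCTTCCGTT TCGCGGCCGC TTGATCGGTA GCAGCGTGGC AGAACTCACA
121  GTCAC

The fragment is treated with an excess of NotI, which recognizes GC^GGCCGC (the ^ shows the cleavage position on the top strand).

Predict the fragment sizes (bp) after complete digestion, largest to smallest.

46, 41, 38 bp

NotI sites (GCGGCCGC) start at positions 45, 83.
NotI cuts after base 2 of each site, so after positions 46, 84.
Linear molecule, 2 cuts → 3 fragments:
  1–46 → 46 bp
  47–84 → 38 bp
  85–125 → 41 bp
Sorted largest to smallest: 46, 41, 38 bp.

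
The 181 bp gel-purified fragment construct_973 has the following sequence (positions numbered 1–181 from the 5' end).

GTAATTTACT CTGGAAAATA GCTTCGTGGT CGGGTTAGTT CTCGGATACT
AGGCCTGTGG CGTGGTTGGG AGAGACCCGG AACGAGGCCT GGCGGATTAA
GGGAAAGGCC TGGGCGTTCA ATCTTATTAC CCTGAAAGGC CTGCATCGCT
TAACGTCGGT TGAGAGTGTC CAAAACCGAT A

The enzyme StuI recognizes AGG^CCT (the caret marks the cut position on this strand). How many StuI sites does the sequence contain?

4

AGGCCT occurs starting at positions 51, 85, 106, 137.
StuI cuts at 4 sites.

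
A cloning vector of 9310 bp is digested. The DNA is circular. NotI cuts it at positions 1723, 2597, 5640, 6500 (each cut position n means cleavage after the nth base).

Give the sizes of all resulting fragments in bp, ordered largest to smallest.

Circular molecule, 4 cuts → 4 fragments:
  2597 − 1723 = 874 bp
  5640 − 2597 = 3043 bp
  6500 − 5640 = 860 bp
  wrap: 9310 − 6500 + 1723 = 4533 bp
Sorted largest to smallest: 4533, 3043, 874, 860 bp.

4533, 3043, 874, 860 bp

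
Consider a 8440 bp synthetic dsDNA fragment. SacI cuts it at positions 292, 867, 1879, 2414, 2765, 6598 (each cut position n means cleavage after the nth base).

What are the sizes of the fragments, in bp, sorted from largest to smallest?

Linear molecule, 6 cuts → 7 fragments:
  292 − 0 = 292 bp
  867 − 292 = 575 bp
  1879 − 867 = 1012 bp
  2414 − 1879 = 535 bp
  2765 − 2414 = 351 bp
  6598 − 2765 = 3833 bp
  8440 − 6598 = 1842 bp
Sorted largest to smallest: 3833, 1842, 1012, 575, 535, 351, 292 bp.

3833, 1842, 1012, 575, 535, 351, 292 bp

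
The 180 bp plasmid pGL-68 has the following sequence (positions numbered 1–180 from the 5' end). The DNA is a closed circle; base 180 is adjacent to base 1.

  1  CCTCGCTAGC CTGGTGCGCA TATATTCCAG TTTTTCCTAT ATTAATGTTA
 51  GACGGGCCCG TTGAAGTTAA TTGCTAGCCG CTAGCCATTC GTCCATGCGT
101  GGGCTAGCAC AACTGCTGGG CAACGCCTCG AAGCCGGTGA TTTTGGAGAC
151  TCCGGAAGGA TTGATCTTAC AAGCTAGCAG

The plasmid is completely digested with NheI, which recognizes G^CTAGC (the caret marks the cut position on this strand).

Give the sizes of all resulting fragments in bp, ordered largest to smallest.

70, 68, 23, 12, 7 bp

NheI sites (GCTAGC) start at positions 5, 73, 80, 103, 173.
NheI cuts after the first base of each site, so after positions 5, 73, 80, 103, 173.
Circular molecule, 5 cuts → 5 fragments:
  6–73 → 68 bp
  74–80 → 7 bp
  81–103 → 23 bp
  104–173 → 70 bp
  174–180 then 1–5 → 7 + 5 = 12 bp
Sorted largest to smallest: 70, 68, 23, 12, 7 bp.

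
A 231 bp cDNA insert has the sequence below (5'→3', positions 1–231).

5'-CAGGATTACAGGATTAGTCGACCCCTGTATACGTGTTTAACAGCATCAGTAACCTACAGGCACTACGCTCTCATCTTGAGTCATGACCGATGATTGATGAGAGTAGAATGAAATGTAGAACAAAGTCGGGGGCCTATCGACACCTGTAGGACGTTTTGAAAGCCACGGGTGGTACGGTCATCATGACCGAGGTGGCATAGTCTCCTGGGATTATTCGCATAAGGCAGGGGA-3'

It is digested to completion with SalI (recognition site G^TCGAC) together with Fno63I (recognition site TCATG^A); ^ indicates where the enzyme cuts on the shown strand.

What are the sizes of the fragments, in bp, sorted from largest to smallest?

100, 68, 46, 17 bp

The SalI site (GTCGAC) starts at position 17.
SalI cuts after the first base of each site, so after position 17.
Fno63I sites (TCATGA) start at positions 81, 181.
Fno63I cuts after base 5 of each site (before the last base), so after positions 85, 185.
Combined cut positions: 17, 85, 185.
Linear molecule, 3 cuts → 4 fragments:
  1–17 → 17 bp
  18–85 → 68 bp
  86–185 → 100 bp
  186–231 → 46 bp
Sorted largest to smallest: 100, 68, 46, 17 bp.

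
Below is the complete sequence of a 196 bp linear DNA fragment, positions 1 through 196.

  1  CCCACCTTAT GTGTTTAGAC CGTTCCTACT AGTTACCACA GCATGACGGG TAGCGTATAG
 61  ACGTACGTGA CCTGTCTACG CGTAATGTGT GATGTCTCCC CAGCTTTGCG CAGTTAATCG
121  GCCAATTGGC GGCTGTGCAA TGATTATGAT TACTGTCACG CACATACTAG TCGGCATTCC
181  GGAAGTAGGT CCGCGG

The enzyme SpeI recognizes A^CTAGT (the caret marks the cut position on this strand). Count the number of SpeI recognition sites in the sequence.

2

ACTAGT occurs starting at positions 28, 166.
SpeI cuts at 2 sites.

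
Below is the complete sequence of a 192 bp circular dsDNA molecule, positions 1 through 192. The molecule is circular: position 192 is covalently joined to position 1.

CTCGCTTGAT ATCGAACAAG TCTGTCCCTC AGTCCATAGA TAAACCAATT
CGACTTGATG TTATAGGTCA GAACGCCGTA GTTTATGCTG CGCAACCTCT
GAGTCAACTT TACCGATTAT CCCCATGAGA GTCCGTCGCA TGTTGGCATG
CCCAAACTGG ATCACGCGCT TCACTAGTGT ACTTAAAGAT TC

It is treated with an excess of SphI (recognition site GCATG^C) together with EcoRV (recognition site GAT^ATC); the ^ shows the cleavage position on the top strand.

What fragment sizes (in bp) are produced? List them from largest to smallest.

140, 52 bp

The SphI site (GCATGC) starts at position 146.
SphI cuts after base 5 of each site (before the last base), so after position 150.
The EcoRV site (GATATC) starts at position 8.
EcoRV cuts after base 3 of each site, so after position 10.
Combined cut positions: 10, 150.
Circular molecule, 2 cuts → 2 fragments:
  11–150 → 140 bp
  151–192 then 1–10 → 42 + 10 = 52 bp
Sorted largest to smallest: 140, 52 bp.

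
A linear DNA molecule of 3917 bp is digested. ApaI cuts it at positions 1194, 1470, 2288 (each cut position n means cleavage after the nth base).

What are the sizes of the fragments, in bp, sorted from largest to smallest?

1629, 1194, 818, 276 bp

Linear molecule, 3 cuts → 4 fragments:
  1194 − 0 = 1194 bp
  1470 − 1194 = 276 bp
  2288 − 1470 = 818 bp
  3917 − 2288 = 1629 bp
Sorted largest to smallest: 1629, 1194, 818, 276 bp.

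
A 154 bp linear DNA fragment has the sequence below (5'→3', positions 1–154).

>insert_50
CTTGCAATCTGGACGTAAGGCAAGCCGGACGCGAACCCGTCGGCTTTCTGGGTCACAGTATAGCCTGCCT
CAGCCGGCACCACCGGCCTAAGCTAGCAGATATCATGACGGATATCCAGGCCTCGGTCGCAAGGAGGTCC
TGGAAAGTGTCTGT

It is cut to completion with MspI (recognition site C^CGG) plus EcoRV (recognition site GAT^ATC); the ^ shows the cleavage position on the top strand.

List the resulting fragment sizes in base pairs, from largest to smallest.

49, 41, 25, 18, 12, 9 bp

MspI sites (CCGG) start at positions 25, 74, 83.
MspI cuts after the first base of each site, so after positions 25, 74, 83.
EcoRV sites (GATATC) start at positions 99, 111.
EcoRV cuts after base 3 of each site, so after positions 101, 113.
Combined cut positions: 25, 74, 83, 101, 113.
Linear molecule, 5 cuts → 6 fragments:
  1–25 → 25 bp
  26–74 → 49 bp
  75–83 → 9 bp
  84–101 → 18 bp
  102–113 → 12 bp
  114–154 → 41 bp
Sorted largest to smallest: 49, 41, 25, 18, 12, 9 bp.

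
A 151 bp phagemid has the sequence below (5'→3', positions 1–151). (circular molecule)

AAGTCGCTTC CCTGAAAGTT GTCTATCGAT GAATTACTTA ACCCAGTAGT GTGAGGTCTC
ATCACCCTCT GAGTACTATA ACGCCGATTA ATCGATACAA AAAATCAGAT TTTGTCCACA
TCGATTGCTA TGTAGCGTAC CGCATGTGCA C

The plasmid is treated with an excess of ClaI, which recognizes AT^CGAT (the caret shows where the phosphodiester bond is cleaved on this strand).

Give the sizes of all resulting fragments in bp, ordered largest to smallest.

66, 56, 29 bp

ClaI sites (ATCGAT) start at positions 25, 91, 120.
ClaI cuts after base 2 of each site, so after positions 26, 92, 121.
Circular molecule, 3 cuts → 3 fragments:
  27–92 → 66 bp
  93–121 → 29 bp
  122–151 then 1–26 → 30 + 26 = 56 bp
Sorted largest to smallest: 66, 56, 29 bp.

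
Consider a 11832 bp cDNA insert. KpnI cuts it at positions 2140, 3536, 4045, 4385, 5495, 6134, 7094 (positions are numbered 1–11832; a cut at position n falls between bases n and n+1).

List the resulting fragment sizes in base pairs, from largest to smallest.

4738, 2140, 1396, 1110, 960, 639, 509, 340 bp

Linear molecule, 7 cuts → 8 fragments:
  2140 − 0 = 2140 bp
  3536 − 2140 = 1396 bp
  4045 − 3536 = 509 bp
  4385 − 4045 = 340 bp
  5495 − 4385 = 1110 bp
  6134 − 5495 = 639 bp
  7094 − 6134 = 960 bp
  11832 − 7094 = 4738 bp
Sorted largest to smallest: 4738, 2140, 1396, 1110, 960, 639, 509, 340 bp.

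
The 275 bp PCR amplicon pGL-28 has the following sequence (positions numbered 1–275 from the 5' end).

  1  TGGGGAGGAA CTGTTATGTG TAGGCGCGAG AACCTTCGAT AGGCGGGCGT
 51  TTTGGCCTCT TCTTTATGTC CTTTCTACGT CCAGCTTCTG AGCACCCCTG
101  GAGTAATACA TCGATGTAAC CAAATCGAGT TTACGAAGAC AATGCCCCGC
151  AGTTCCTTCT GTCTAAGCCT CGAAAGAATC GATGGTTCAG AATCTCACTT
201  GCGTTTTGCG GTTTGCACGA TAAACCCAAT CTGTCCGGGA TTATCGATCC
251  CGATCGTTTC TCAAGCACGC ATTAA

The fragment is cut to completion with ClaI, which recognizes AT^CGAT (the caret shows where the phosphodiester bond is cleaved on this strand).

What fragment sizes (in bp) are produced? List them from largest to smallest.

111, 68, 65, 31 bp

ClaI sites (ATCGAT) start at positions 110, 178, 243.
ClaI cuts after base 2 of each site, so after positions 111, 179, 244.
Linear molecule, 3 cuts → 4 fragments:
  1–111 → 111 bp
  112–179 → 68 bp
  180–244 → 65 bp
  245–275 → 31 bp
Sorted largest to smallest: 111, 68, 65, 31 bp.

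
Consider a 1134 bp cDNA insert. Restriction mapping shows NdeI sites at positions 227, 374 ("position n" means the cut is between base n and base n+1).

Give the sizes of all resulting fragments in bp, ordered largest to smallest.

Linear molecule, 2 cuts → 3 fragments:
  227 − 0 = 227 bp
  374 − 227 = 147 bp
  1134 − 374 = 760 bp
Sorted largest to smallest: 760, 227, 147 bp.

760, 227, 147 bp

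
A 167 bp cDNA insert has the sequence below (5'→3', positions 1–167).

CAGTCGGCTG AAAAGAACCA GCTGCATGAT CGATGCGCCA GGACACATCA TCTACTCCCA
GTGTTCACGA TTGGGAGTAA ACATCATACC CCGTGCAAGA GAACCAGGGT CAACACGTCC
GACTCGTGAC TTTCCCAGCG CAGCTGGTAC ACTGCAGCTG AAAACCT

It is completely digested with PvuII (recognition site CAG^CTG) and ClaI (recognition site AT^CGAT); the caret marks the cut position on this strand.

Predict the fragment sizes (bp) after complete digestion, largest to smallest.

PvuII sites (CAGCTG) start at positions 19, 141, 155.
PvuII cuts after base 3 of each site, so after positions 21, 143, 157.
The ClaI site (ATCGAT) starts at position 29.
ClaI cuts after base 2 of each site, so after position 30.
Combined cut positions: 21, 30, 143, 157.
Linear molecule, 4 cuts → 5 fragments:
  1–21 → 21 bp
  22–30 → 9 bp
  31–143 → 113 bp
  144–157 → 14 bp
  158–167 → 10 bp
Sorted largest to smallest: 113, 21, 14, 10, 9 bp.

113, 21, 14, 10, 9 bp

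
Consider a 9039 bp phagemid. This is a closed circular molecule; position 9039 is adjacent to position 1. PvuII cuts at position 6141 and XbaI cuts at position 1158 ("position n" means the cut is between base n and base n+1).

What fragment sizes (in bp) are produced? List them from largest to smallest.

Combined cut positions (sorted): 1158, 6141.
Circular molecule, 2 cuts → 2 fragments:
  6141 − 1158 = 4983 bp
  wrap: 9039 − 6141 + 1158 = 4056 bp
Sorted largest to smallest: 4983, 4056 bp.

4983, 4056 bp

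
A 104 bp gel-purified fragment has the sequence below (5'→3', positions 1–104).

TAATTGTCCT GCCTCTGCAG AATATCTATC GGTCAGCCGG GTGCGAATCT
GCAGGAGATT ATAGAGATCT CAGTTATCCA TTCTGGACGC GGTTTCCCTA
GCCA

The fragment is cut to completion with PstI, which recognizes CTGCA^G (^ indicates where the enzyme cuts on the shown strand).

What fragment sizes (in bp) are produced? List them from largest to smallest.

51, 34, 19 bp

PstI sites (CTGCAG) start at positions 15, 49.
PstI cuts after base 5 of each site (before the last base), so after positions 19, 53.
Linear molecule, 2 cuts → 3 fragments:
  1–19 → 19 bp
  20–53 → 34 bp
  54–104 → 51 bp
Sorted largest to smallest: 51, 34, 19 bp.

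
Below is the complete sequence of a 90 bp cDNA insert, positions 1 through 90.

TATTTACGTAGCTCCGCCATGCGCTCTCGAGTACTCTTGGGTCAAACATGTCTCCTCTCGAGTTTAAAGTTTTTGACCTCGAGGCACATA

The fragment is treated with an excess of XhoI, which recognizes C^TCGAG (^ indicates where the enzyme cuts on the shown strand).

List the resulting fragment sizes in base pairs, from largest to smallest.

31, 26, 21, 12 bp

XhoI sites (CTCGAG) start at positions 26, 57, 78.
XhoI cuts after the first base of each site, so after positions 26, 57, 78.
Linear molecule, 3 cuts → 4 fragments:
  1–26 → 26 bp
  27–57 → 31 bp
  58–78 → 21 bp
  79–90 → 12 bp
Sorted largest to smallest: 31, 26, 21, 12 bp.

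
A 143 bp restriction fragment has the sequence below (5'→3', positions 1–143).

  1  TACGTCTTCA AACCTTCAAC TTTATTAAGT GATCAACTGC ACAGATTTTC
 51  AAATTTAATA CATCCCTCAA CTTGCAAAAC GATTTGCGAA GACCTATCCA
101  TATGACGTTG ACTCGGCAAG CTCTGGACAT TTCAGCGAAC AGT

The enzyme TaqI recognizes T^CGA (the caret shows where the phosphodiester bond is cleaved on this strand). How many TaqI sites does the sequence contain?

0

No occurrence of TCGA is present in the sequence.
TaqI does not cut: 0 sites.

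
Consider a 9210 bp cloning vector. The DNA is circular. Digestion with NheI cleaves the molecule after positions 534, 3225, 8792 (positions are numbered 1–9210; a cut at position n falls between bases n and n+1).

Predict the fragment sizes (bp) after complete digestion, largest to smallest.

Circular molecule, 3 cuts → 3 fragments:
  3225 − 534 = 2691 bp
  8792 − 3225 = 5567 bp
  wrap: 9210 − 8792 + 534 = 952 bp
Sorted largest to smallest: 5567, 2691, 952 bp.

5567, 2691, 952 bp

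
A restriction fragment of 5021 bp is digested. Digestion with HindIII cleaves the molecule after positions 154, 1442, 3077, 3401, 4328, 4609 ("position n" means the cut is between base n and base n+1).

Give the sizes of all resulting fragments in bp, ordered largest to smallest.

1635, 1288, 927, 412, 324, 281, 154 bp

Linear molecule, 6 cuts → 7 fragments:
  154 − 0 = 154 bp
  1442 − 154 = 1288 bp
  3077 − 1442 = 1635 bp
  3401 − 3077 = 324 bp
  4328 − 3401 = 927 bp
  4609 − 4328 = 281 bp
  5021 − 4609 = 412 bp
Sorted largest to smallest: 1635, 1288, 927, 412, 324, 281, 154 bp.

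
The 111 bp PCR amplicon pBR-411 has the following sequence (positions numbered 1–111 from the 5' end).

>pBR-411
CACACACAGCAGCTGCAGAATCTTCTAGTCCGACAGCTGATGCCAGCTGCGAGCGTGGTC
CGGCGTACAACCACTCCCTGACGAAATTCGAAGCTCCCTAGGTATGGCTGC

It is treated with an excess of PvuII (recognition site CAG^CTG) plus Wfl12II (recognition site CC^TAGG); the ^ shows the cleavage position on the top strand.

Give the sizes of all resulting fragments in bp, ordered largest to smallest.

52, 24, 13, 12, 10 bp

PvuII sites (CAGCTG) start at positions 10, 34, 44.
PvuII cuts after base 3 of each site, so after positions 12, 36, 46.
The Wfl12II site (CCTAGG) starts at position 97.
Wfl12II cuts after base 2 of each site, so after position 98.
Combined cut positions: 12, 36, 46, 98.
Linear molecule, 4 cuts → 5 fragments:
  1–12 → 12 bp
  13–36 → 24 bp
  37–46 → 10 bp
  47–98 → 52 bp
  99–111 → 13 bp
Sorted largest to smallest: 52, 24, 13, 12, 10 bp.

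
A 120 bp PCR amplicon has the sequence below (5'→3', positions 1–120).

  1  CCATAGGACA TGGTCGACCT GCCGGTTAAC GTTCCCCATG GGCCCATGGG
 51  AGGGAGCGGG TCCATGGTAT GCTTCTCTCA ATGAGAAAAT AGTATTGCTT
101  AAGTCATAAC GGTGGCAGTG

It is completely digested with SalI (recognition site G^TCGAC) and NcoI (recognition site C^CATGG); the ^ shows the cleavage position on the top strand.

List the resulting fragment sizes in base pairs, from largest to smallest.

58, 23, 18, 13, 8 bp

The SalI site (GTCGAC) starts at position 13.
SalI cuts after the first base of each site, so after position 13.
NcoI sites (CCATGG) start at positions 36, 44, 62.
NcoI cuts after the first base of each site, so after positions 36, 44, 62.
Combined cut positions: 13, 36, 44, 62.
Linear molecule, 4 cuts → 5 fragments:
  1–13 → 13 bp
  14–36 → 23 bp
  37–44 → 8 bp
  45–62 → 18 bp
  63–120 → 58 bp
Sorted largest to smallest: 58, 23, 18, 13, 8 bp.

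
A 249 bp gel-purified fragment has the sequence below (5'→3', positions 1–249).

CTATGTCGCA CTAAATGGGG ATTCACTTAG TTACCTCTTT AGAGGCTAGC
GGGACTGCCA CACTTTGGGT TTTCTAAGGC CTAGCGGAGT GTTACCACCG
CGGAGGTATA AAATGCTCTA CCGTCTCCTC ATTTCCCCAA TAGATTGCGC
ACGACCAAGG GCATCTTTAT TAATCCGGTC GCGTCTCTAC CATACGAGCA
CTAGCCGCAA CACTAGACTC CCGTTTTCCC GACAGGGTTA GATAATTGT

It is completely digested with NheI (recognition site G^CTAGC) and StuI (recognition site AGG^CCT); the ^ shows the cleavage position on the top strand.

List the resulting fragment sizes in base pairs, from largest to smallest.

170, 45, 34 bp

The NheI site (GCTAGC) starts at position 45.
NheI cuts after the first base of each site, so after position 45.
The StuI site (AGGCCT) starts at position 77.
StuI cuts after base 3 of each site, so after position 79.
Combined cut positions: 45, 79.
Linear molecule, 2 cuts → 3 fragments:
  1–45 → 45 bp
  46–79 → 34 bp
  80–249 → 170 bp
Sorted largest to smallest: 170, 45, 34 bp.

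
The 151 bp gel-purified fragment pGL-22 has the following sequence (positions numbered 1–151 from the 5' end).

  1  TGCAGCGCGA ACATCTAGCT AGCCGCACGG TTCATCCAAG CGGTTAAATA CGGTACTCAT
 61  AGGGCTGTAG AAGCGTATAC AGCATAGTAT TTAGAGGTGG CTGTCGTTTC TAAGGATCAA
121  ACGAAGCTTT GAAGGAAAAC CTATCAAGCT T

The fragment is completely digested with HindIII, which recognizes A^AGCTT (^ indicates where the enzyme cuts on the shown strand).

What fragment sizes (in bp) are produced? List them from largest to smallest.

HindIII sites (AAGCTT) start at positions 124, 146.
HindIII cuts after the first base of each site, so after positions 124, 146.
Linear molecule, 2 cuts → 3 fragments:
  1–124 → 124 bp
  125–146 → 22 bp
  147–151 → 5 bp
Sorted largest to smallest: 124, 22, 5 bp.

124, 22, 5 bp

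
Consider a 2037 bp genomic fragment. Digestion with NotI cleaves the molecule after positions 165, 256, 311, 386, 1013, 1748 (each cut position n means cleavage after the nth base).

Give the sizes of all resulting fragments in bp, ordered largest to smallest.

Linear molecule, 6 cuts → 7 fragments:
  165 − 0 = 165 bp
  256 − 165 = 91 bp
  311 − 256 = 55 bp
  386 − 311 = 75 bp
  1013 − 386 = 627 bp
  1748 − 1013 = 735 bp
  2037 − 1748 = 289 bp
Sorted largest to smallest: 735, 627, 289, 165, 91, 75, 55 bp.

735, 627, 289, 165, 91, 75, 55 bp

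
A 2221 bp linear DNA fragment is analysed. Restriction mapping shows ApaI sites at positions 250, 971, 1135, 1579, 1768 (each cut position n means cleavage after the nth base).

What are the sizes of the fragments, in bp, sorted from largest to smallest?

721, 453, 444, 250, 189, 164 bp

Linear molecule, 5 cuts → 6 fragments:
  250 − 0 = 250 bp
  971 − 250 = 721 bp
  1135 − 971 = 164 bp
  1579 − 1135 = 444 bp
  1768 − 1579 = 189 bp
  2221 − 1768 = 453 bp
Sorted largest to smallest: 721, 453, 444, 250, 189, 164 bp.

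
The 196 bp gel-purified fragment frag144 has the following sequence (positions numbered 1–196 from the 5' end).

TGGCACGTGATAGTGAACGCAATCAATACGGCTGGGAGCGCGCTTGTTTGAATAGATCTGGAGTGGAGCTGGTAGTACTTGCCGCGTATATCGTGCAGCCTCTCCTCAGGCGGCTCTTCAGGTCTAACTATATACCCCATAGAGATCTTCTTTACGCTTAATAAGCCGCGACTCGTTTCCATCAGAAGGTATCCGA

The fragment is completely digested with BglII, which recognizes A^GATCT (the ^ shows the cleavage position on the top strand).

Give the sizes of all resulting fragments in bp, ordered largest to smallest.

89, 54, 53 bp

BglII sites (AGATCT) start at positions 54, 143.
BglII cuts after the first base of each site, so after positions 54, 143.
Linear molecule, 2 cuts → 3 fragments:
  1–54 → 54 bp
  55–143 → 89 bp
  144–196 → 53 bp
Sorted largest to smallest: 89, 54, 53 bp.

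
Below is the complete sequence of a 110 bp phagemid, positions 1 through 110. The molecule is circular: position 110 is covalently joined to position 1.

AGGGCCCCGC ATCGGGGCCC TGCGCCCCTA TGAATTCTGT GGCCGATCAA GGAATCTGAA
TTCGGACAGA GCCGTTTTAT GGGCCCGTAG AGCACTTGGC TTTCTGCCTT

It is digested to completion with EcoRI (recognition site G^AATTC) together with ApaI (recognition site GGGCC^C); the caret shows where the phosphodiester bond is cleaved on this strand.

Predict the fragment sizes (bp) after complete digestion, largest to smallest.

31, 27, 26, 13, 13 bp

EcoRI sites (GAATTC) start at positions 32, 58.
EcoRI cuts after the first base of each site, so after positions 32, 58.
ApaI sites (GGGCCC) start at positions 2, 15, 81.
ApaI cuts after base 5 of each site (before the last base), so after positions 6, 19, 85.
Combined cut positions: 6, 19, 32, 58, 85.
Circular molecule, 5 cuts → 5 fragments:
  7–19 → 13 bp
  20–32 → 13 bp
  33–58 → 26 bp
  59–85 → 27 bp
  86–110 then 1–6 → 25 + 6 = 31 bp
Sorted largest to smallest: 31, 27, 26, 13, 13 bp.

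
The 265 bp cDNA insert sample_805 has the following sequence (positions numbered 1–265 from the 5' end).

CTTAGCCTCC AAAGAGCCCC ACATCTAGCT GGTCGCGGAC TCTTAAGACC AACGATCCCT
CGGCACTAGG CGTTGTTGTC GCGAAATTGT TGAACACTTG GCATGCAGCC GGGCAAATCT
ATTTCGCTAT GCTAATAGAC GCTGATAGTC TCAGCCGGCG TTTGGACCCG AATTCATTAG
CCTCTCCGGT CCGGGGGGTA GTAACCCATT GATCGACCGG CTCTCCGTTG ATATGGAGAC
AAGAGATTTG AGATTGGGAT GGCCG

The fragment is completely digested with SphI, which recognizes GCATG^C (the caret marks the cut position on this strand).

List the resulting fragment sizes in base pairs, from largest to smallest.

The SphI site (GCATGC) starts at position 101.
SphI cuts after base 5 of each site (before the last base), so after position 105.
Linear molecule, 1 cut → 2 fragments:
  1–105 → 105 bp
  106–265 → 160 bp
Sorted largest to smallest: 160, 105 bp.

160, 105 bp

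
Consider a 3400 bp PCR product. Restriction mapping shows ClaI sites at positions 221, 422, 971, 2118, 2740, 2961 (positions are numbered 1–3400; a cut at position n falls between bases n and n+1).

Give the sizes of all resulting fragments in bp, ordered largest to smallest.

1147, 622, 549, 439, 221, 221, 201 bp

Linear molecule, 6 cuts → 7 fragments:
  221 − 0 = 221 bp
  422 − 221 = 201 bp
  971 − 422 = 549 bp
  2118 − 971 = 1147 bp
  2740 − 2118 = 622 bp
  2961 − 2740 = 221 bp
  3400 − 2961 = 439 bp
Sorted largest to smallest: 1147, 622, 549, 439, 221, 221, 201 bp.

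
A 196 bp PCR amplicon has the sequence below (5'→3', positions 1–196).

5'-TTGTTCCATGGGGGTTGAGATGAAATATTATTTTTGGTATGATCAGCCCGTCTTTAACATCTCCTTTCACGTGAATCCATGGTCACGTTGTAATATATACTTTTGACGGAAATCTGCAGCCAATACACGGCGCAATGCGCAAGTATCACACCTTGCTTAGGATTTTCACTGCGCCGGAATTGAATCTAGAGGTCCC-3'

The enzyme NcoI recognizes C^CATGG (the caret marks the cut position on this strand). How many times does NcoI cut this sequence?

CCATGG occurs starting at positions 6, 77.
NcoI cuts at 2 sites.

2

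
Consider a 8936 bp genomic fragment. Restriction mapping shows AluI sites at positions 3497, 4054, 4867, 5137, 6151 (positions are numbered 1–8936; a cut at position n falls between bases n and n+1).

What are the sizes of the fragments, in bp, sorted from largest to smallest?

3497, 2785, 1014, 813, 557, 270 bp

Linear molecule, 5 cuts → 6 fragments:
  3497 − 0 = 3497 bp
  4054 − 3497 = 557 bp
  4867 − 4054 = 813 bp
  5137 − 4867 = 270 bp
  6151 − 5137 = 1014 bp
  8936 − 6151 = 2785 bp
Sorted largest to smallest: 3497, 2785, 1014, 813, 557, 270 bp.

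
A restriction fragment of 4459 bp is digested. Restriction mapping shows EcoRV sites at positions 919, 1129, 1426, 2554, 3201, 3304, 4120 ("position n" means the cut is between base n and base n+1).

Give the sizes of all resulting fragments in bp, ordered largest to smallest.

Linear molecule, 7 cuts → 8 fragments:
  919 − 0 = 919 bp
  1129 − 919 = 210 bp
  1426 − 1129 = 297 bp
  2554 − 1426 = 1128 bp
  3201 − 2554 = 647 bp
  3304 − 3201 = 103 bp
  4120 − 3304 = 816 bp
  4459 − 4120 = 339 bp
Sorted largest to smallest: 1128, 919, 816, 647, 339, 297, 210, 103 bp.

1128, 919, 816, 647, 339, 297, 210, 103 bp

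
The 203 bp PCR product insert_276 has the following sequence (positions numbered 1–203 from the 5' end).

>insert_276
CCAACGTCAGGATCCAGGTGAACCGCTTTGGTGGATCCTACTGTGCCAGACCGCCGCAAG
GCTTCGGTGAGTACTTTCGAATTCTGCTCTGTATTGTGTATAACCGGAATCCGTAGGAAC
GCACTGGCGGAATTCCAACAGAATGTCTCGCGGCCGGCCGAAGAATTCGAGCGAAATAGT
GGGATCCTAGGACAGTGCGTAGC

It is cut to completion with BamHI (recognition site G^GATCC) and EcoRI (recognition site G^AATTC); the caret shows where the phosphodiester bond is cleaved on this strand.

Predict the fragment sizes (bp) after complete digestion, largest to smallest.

51, 46, 33, 23, 21, 19, 10 bp

BamHI sites (GGATCC) start at positions 10, 33, 182.
BamHI cuts after the first base of each site, so after positions 10, 33, 182.
EcoRI sites (GAATTC) start at positions 79, 130, 163.
EcoRI cuts after the first base of each site, so after positions 79, 130, 163.
Combined cut positions: 10, 33, 79, 130, 163, 182.
Linear molecule, 6 cuts → 7 fragments:
  1–10 → 10 bp
  11–33 → 23 bp
  34–79 → 46 bp
  80–130 → 51 bp
  131–163 → 33 bp
  164–182 → 19 bp
  183–203 → 21 bp
Sorted largest to smallest: 51, 46, 33, 23, 21, 19, 10 bp.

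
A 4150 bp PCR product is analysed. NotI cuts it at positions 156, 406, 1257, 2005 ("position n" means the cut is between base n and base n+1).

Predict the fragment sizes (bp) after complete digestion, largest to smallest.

Linear molecule, 4 cuts → 5 fragments:
  156 − 0 = 156 bp
  406 − 156 = 250 bp
  1257 − 406 = 851 bp
  2005 − 1257 = 748 bp
  4150 − 2005 = 2145 bp
Sorted largest to smallest: 2145, 851, 748, 250, 156 bp.

2145, 851, 748, 250, 156 bp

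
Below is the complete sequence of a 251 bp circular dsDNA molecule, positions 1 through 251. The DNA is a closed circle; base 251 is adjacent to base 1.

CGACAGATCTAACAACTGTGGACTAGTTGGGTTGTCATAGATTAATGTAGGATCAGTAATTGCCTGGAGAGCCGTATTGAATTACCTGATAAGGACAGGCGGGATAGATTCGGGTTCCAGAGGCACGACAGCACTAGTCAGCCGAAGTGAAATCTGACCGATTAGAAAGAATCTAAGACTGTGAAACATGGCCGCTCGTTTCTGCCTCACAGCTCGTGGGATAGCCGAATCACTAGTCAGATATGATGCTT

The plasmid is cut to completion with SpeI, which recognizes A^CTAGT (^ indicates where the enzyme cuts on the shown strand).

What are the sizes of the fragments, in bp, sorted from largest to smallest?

SpeI sites (ACTAGT) start at positions 22, 133, 232.
SpeI cuts after the first base of each site, so after positions 22, 133, 232.
Circular molecule, 3 cuts → 3 fragments:
  23–133 → 111 bp
  134–232 → 99 bp
  233–251 then 1–22 → 19 + 22 = 41 bp
Sorted largest to smallest: 111, 99, 41 bp.

111, 99, 41 bp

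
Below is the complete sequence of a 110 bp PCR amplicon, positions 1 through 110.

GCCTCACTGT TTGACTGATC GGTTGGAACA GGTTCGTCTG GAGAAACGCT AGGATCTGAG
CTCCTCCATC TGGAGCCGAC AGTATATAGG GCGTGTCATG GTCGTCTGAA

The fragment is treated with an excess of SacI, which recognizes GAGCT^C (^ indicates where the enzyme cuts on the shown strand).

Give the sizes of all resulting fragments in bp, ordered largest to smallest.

62, 48 bp

The SacI site (GAGCTC) starts at position 58.
SacI cuts after base 5 of each site (before the last base), so after position 62.
Linear molecule, 1 cut → 2 fragments:
  1–62 → 62 bp
  63–110 → 48 bp
Sorted largest to smallest: 62, 48 bp.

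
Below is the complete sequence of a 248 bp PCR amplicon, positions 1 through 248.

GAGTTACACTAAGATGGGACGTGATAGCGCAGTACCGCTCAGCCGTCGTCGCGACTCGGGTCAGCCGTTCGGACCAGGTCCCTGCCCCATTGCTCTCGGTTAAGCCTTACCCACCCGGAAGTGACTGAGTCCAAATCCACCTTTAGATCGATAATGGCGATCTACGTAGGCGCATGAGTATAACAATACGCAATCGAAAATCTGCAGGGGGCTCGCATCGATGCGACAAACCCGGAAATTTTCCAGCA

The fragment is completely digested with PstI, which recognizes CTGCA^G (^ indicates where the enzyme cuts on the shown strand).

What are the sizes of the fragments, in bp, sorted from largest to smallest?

206, 42 bp

The PstI site (CTGCAG) starts at position 202.
PstI cuts after base 5 of each site (before the last base), so after position 206.
Linear molecule, 1 cut → 2 fragments:
  1–206 → 206 bp
  207–248 → 42 bp
Sorted largest to smallest: 206, 42 bp.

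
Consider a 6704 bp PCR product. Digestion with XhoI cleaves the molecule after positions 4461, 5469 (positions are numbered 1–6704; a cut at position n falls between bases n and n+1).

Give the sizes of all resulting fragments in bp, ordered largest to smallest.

Linear molecule, 2 cuts → 3 fragments:
  4461 − 0 = 4461 bp
  5469 − 4461 = 1008 bp
  6704 − 5469 = 1235 bp
Sorted largest to smallest: 4461, 1235, 1008 bp.

4461, 1235, 1008 bp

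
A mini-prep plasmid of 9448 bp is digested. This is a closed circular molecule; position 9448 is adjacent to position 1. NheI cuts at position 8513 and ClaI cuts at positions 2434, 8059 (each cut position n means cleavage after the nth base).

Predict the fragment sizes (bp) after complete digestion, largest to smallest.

Combined cut positions (sorted): 2434, 8059, 8513.
Circular molecule, 3 cuts → 3 fragments:
  8059 − 2434 = 5625 bp
  8513 − 8059 = 454 bp
  wrap: 9448 − 8513 + 2434 = 3369 bp
Sorted largest to smallest: 5625, 3369, 454 bp.

5625, 3369, 454 bp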